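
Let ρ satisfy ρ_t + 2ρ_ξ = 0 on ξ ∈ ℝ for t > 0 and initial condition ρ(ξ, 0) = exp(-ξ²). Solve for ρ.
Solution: By method of characteristics (waves move right with speed 2):
Along characteristics ξ - 2t = const, ρ is constant, so ρ(ξ,t) = f(ξ - 2t) with f = ρ(·, 0).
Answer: ρ(ξ, t) = exp(-(-2t + ξ)²)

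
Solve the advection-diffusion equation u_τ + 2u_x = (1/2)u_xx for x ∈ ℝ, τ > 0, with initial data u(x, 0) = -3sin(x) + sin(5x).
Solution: Change to a moving frame: let η = x - 2τ, σ = τ and write u(x,τ) = w(η,σ).
By the chain rule u_τ = w_σ - 2w_η, u_x = w_η, u_xx = w_ηη.
Then u_τ + 2u_x = w_σ: the advection term cancels and the PDE becomes the heat equation w_σ = (1/2)w_ηη on η ∈ ℝ.
Initial data: w(η,0) = u(η,0) = -3sin(η) + sin(5η).
On η ∈ ℝ each mode satisfies (sin(nη))″ = -n² sin(nη), so exp(-n²σ/2) sin(nη) solves the heat equation; by superposition w(η,σ) = Σ c_n exp(-n²σ/2) sin(nη).
Reading off the coefficients: c_1=-3, c_5=1, so w(η,σ) = -3exp(-σ/2)sin(η) + exp(-25σ/2)sin(5η).
Substituting back η = x - 2τ, σ = τ: u(x,τ) = w(x - 2τ, τ).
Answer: u(x, τ) = -3exp(-τ/2)sin(x - 2τ) + exp(-25τ/2)sin(5x - 10τ)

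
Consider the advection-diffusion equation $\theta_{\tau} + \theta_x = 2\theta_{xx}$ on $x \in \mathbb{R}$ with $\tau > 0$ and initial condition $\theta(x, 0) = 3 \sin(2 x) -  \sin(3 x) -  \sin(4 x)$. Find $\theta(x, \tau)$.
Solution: Change to a moving frame: let $\eta = x - \tau$, $\sigma = \tau$ and write $\theta(x,\tau) = u(\eta,\sigma)$.
By the chain rule $\theta_{\tau} = u_{\sigma} - u_{\eta}$, $\theta_x = u_{\eta}$, $\theta_{xx} = u_{\eta\eta}$.
Then $\theta_{\tau} + \theta_x = u_{\sigma}$: the advection term cancels and the PDE becomes the heat equation $u_{\sigma} = 2u_{\eta\eta}$ on $\eta \in \mathbb{R}$.
Initial data: $u(\eta,0) = \theta(\eta,0) = 3 \sin(2 \eta) - \sin(3 \eta) - \sin(4 \eta)$.
On $\eta \in \mathbb{R}$ each mode satisfies $(\sin(n\eta))'' = -n^2 \sin(n\eta)$, so $e^{-2n^2\sigma} \sin(n\eta)$ solves the heat equation; by superposition $u(\eta,\sigma) = \sum c_n e^{-2n^2\sigma} \sin(n\eta)$.
Reading off the coefficients: $c_2=3, c_3=-1, c_4=-1$, so $u(\eta,\sigma) = 3 e^{-8 \sigma} \sin(2 \eta) - e^{-18 \sigma} \sin(3 \eta) - e^{-32 \sigma} \sin(4 \eta)$.
Substituting back $\eta = x - \tau$, $\sigma = \tau$: $\theta(x,\tau) = u(x - \tau, \tau)$.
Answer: $\theta(x, \tau) = -3 e^{-8 \tau} \sin(2 \tau - 2 x) + e^{-18 \tau} \sin(3 \tau - 3 x) + e^{-32 \tau} \sin(4 \tau - 4 x)$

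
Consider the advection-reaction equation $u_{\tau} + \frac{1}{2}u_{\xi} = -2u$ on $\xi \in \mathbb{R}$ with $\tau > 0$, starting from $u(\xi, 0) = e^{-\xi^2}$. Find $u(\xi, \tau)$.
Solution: Substitute $u = e^{-2\tau}w$.
Then $u_{\tau} = e^{-2\tau}(w_{\tau} - 2w)$, $u_{\xi} = e^{-2\tau}w_{\xi}$; substituting and dividing by $e^{-2\tau}$, the lower-order terms cancel: $w_{\tau} + \frac{1}{2}w_{\xi} = 0$ (standard advection equation).
Data for $w$: $w(\xi,0) = u(\xi,0) = e^{-\xi^2}$.
By characteristics ($d\xi/d\tau = 1/2$), $w(\xi,\tau) = f(\xi - \frac{1}{2}\tau)$ with $f = w( \cdot , 0)$.
So $w(\xi,\tau) = e^{-(\xi - \tau/2)^2}$, and $u(\xi,\tau) = e^{-2\tau}w(\xi,\tau)$.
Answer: $u(\xi, \tau) = e^{-2 \tau} e^{-(-\tau/2 + \xi)^2}$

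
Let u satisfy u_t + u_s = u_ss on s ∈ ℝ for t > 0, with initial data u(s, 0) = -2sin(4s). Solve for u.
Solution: Moving frame: η = s - t, σ = t, u = w(η,σ), so u_t = w_σ - w_η and u_ss = w_ηη.
Hence u_t + u_s = w_σ and the PDE becomes the heat equation w_σ = w_ηη on η ∈ ℝ.
Initial data: w(η,0) = u(η,0) = -2sin(4η). Each mode sin(nη) decays as exp(-n²σ) on ℝ, so w(η,σ) = Σ c_n exp(-n²σ) sin(nη) with c_4=-2: w(η,σ) = -2exp(-16σ)sin(4η).
Substituting back: u(s,t) = w(s - t, t).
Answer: u(s, t) = -2exp(-16t)sin(4s - 4t)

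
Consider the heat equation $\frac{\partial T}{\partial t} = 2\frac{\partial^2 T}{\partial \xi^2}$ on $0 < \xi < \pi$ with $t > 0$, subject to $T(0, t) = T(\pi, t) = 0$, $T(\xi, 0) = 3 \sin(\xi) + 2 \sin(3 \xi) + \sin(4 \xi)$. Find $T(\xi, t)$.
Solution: Using separation of variables $T = X(\xi)G(t)$:
Eigenfunctions: $\sin(n\xi)$, $n = 1, 2, 3, \ldots$
General solution: $T(\xi, t) = \sum c_n \sin(n\xi) e^{-2n^2 t}$
Matching $T(\xi,0) = 3 \sin(\xi) + 2 \sin(3 \xi) + \sin(4 \xi)$ term by term: $c_1=3, c_3=2, c_4=1$.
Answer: $T(\xi, t) = 3 e^{-2 t} \sin(\xi) + 2 e^{-18 t} \sin(3 \xi) + e^{-32 t} \sin(4 \xi)$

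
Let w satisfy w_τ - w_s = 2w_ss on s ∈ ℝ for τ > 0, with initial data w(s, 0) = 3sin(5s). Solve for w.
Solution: Change to a moving frame: let η = s + τ, σ = τ and write w(s,τ) = u(η,σ).
By the chain rule w_τ = u_σ + u_η, w_s = u_η, w_ss = u_ηη.
Then w_τ - w_s = u_σ: the advection term cancels and the PDE becomes the heat equation u_σ = 2u_ηη on η ∈ ℝ.
Initial data: u(η,0) = w(η,0) = 3sin(5η).
On η ∈ ℝ each mode satisfies (sin(nη))″ = -n² sin(nη), so exp(-2n²σ) sin(nη) solves the heat equation; by superposition u(η,σ) = Σ c_n exp(-2n²σ) sin(nη).
Reading off the coefficients: c_5=3, so u(η,σ) = 3exp(-50σ)sin(5η).
Substituting back η = s + τ, σ = τ: w(s,τ) = u(s + τ, τ).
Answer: w(s, τ) = 3exp(-50τ)sin(5s + 5τ)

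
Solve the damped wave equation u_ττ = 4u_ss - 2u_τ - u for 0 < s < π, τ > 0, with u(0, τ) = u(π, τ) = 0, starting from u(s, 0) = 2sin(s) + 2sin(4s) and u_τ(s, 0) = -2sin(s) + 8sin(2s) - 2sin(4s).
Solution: Substitute u = exp(-τ)w, i.e. w = exp(τ)u.
By the product rule, u_τ = exp(-τ)(w_τ - w), u_ττ = exp(-τ)(w_ττ - 2w_τ + w), u_ss = exp(-τ)w_ss.
Substituting into the PDE and dividing by exp(-τ): w_ττ - 2w_τ + w = 4w_ss - 2(w_τ - w) - w.
The lower-order terms cancel, leaving the standard wave equation w_ττ = 4w_ss.
Initial data for w: w(s,0) = u(s,0) = 2sin(s) + 2sin(4s); w_τ(s,0) = u_τ(s,0) + u(s,0) = 8sin(2s). The boundary conditions carry over: w(0,τ) = w(π,τ) = 0.
Solve for w:
  Using separation of variables w = X(s)T(τ):
  Eigenfunctions: sin(ns), n = 1, 2, 3, ...
  General solution: w(s, τ) = Σ [A_n cos(2n τ) + B_n sin(2n τ)] sin(ns)
  From w(s,0) = 2sin(s) + 2sin(4s): A_1=2, A_4=2. From w_τ(s,0) = 8sin(2s), using w_τ(s,0) = Σ ω_n B_n sin(ns) with ω_n = 2n: B_2 = 8/4 = 2.
Hence w(s,τ) = 2sin(s)cos(2τ) + 2sin(2s)sin(4τ) + 2sin(4s)cos(8τ).
Transform back: u(s,τ) = exp(-τ)w(s,τ).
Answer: u(s, τ) = 2exp(-τ)sin(s)cos(2τ) + 2exp(-τ)sin(2s)sin(4τ) + 2exp(-τ)sin(4s)cos(8τ)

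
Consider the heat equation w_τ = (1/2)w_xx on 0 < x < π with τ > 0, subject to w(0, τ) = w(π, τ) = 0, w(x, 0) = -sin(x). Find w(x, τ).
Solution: Using separation of variables w = X(x)T(τ):
Eigenfunctions: sin(nx), n = 1, 2, 3, ...
General solution: w(x, τ) = Σ c_n sin(nx) exp(-n² τ/2)
Matching w(x,0) = -sin(x) term by term: c_1=-1.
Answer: w(x, τ) = -exp(-τ/2)sin(x)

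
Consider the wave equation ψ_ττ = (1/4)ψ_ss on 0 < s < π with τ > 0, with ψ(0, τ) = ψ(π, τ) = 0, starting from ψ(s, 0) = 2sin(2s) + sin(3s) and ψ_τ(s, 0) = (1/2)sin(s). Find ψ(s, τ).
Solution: Separating variables: ψ = Σ [A_n cos(ω_n τ) + B_n sin(ω_n τ)] sin(ns), ω_n = n/2. From ICs (B_n = velocity coefficient / ω_n): A_2=2, A_3=1, B_1=1.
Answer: ψ(s, τ) = sin(s)sin(τ/2) + 2sin(2s)cos(τ) + sin(3s)cos(3τ/2)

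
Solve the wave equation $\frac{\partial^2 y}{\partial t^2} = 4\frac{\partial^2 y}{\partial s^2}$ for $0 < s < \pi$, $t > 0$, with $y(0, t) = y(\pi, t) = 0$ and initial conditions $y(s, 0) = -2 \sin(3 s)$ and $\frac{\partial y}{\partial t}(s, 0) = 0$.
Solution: Using separation of variables $y = X(s)T(t)$:
Eigenfunctions: $\sin(ns)$, $n = 1, 2, 3, \ldots$
General solution: $y(s, t) = \sum [A_n \cos(2n t) + B_n \sin(2n t)] \sin(ns)$
From $y(s,0) = -2 \sin(3 s)$: $A_3=-2$. From $y_t(s,0) = 0$: all $B_n = 0$.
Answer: $y(s, t) = -2 \sin(3 s) \cos(6 t)$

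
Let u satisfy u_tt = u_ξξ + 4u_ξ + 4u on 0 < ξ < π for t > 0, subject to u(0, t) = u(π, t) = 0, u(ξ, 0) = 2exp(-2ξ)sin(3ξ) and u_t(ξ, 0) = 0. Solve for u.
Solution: Substitute u = exp(-2ξ)w.
Then u_ξ = exp(-2ξ)(w_ξ - 2w), u_ξξ = exp(-2ξ)(w_ξξ - 4w_ξ + 4w), u_tt = exp(-2ξ)w_tt; substituting and dividing by exp(-2ξ), the lower-order terms cancel: w_tt = w_ξξ (standard wave equation).
Data for w: w(ξ,0) = exp(2ξ)u(ξ,0) = 2sin(3ξ); w_t(ξ,0) = exp(2ξ)u_t(ξ,0) = 0. The boundary conditions carry over: w(0,t) = w(π,t) = 0.
Separating variables: w = Σ [A_n cos(ω_n t) + B_n sin(ω_n t)] sin(nξ), ω_n = n. From ICs: A_3=2.
So w(ξ,t) = 2sin(3ξ)cos(3t), and u(ξ,t) = exp(-2ξ)w(ξ,t).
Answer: u(ξ, t) = 2exp(-2ξ)sin(3ξ)cos(3t)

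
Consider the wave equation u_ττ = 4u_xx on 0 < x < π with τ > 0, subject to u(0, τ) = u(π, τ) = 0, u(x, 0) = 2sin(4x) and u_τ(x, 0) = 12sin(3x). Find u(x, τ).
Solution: Using separation of variables u = X(x)T(τ):
Eigenfunctions: sin(nx), n = 1, 2, 3, ...
General solution: u(x, τ) = Σ [A_n cos(2n τ) + B_n sin(2n τ)] sin(nx)
From u(x,0) = 2sin(4x): A_4=2. From u_τ(x,0) = 12sin(3x), using u_τ(x,0) = Σ ω_n B_n sin(nx) with ω_n = 2n: B_3 = 12/6 = 2.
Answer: u(x, τ) = 2sin(3x)sin(6τ) + 2sin(4x)cos(8τ)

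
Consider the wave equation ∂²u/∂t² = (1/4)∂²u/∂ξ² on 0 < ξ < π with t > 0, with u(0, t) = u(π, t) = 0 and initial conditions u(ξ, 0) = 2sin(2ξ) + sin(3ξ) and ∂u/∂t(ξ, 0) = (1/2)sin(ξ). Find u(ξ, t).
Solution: Separating variables: u = Σ [A_n cos(ω_n t) + B_n sin(ω_n t)] sin(nξ), ω_n = n/2. From ICs (B_n = velocity coefficient / ω_n): A_2=2, A_3=1, B_1=1.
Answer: u(ξ, t) = sin(t/2)sin(ξ) + 2sin(2ξ)cos(t) + sin(3ξ)cos(3t/2)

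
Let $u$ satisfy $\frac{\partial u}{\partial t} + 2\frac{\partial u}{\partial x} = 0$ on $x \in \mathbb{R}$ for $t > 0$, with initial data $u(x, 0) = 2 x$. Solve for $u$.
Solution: By characteristics ($dx/dt = 2$), $u(x,t) = f(x - 2t)$ with $f = u( \cdot , 0)$.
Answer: $u(x, t) = -4 t + 2 x$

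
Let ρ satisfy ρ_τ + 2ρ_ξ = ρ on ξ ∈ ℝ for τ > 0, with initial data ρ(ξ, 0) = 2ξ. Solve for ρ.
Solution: Substitute ρ = exp(τ)u.
Then ρ_τ = exp(τ)(u_τ + u), ρ_ξ = exp(τ)u_ξ; substituting and dividing by exp(τ), the lower-order terms cancel: u_τ + 2u_ξ = 0 (standard advection equation).
Data for u: u(ξ,0) = ρ(ξ,0) = 2ξ.
By characteristics (dξ/dτ = 2), u(ξ,τ) = f(ξ - 2τ) with f = u(·, 0).
So u(ξ,τ) = 2ξ - 4τ, and ρ(ξ,τ) = exp(τ)u(ξ,τ).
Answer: ρ(ξ, τ) = 2ξexp(τ) - 4τexp(τ)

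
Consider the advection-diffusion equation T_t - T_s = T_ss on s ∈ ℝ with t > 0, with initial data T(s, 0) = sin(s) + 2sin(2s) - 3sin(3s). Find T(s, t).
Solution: Moving frame: η = s + t, σ = t, T = u(η,σ), so T_t = u_σ + u_η and T_ss = u_ηη.
Hence T_t - T_s = u_σ and the PDE becomes the heat equation u_σ = u_ηη on η ∈ ℝ.
Initial data: u(η,0) = T(η,0) = sin(η) + 2sin(2η) - 3sin(3η). Each mode sin(nη) decays as exp(-n²σ) on ℝ, so u(η,σ) = Σ c_n exp(-n²σ) sin(nη) with c_1=1, c_2=2, c_3=-3: u(η,σ) = exp(-σ)sin(η) + 2exp(-4σ)sin(2η) - 3exp(-9σ)sin(3η).
Substituting back: T(s,t) = u(s + t, t).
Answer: T(s, t) = exp(-t)sin(s + t) + 2exp(-4t)sin(2s + 2t) - 3exp(-9t)sin(3s + 3t)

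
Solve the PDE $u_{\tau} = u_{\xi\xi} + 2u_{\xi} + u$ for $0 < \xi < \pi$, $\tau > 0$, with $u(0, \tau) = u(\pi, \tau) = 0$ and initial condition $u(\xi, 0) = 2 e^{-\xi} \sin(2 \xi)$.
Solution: Substitute $u = e^{-\xi}w$, i.e. $w = e^{\xi}u$.
By the product rule, $u_{\xi} = e^{-\xi}(w_{\xi} - w)$, $u_{\xi\xi} = e^{-\xi}(w_{\xi\xi} - 2w_{\xi} + w)$, $u_{\tau} = e^{-\xi}w_{\tau}$.
Substituting into the PDE and dividing by $e^{-\xi}$: $w_{\tau} = (w_{\xi\xi} - 2w_{\xi} + w) + 2(w_{\xi} - w) + w$.
The lower-order terms cancel, leaving the standard heat equation $w_{\tau} = w_{\xi\xi}$.
Initial data for $w$: $w(\xi,0) = e^{\xi}u(\xi,0) = 2 \sin(2 \xi)$. The boundary conditions carry over: $w(0,\tau) = w(\pi,\tau) = 0$.
Solve for $w$:
  Using separation of variables $w = X(\xi)T(\tau)$:
  Eigenfunctions: $\sin(n\xi)$, $n = 1, 2, 3, \ldots$
  General solution: $w(\xi, \tau) = \sum c_n \sin(n\xi) e^{-n^2 \tau}$
  Matching $w(\xi,0) = 2 \sin(2 \xi)$ term by term: $c_2=2$.
Hence $w(\xi,\tau) = 2 e^{-4 \tau} \sin(2 \xi)$.
Transform back: $u(\xi,\tau) = e^{-\xi}w(\xi,\tau)$.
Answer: $u(\xi, \tau) = 2 e^{-4 \tau} e^{-\xi} \sin(2 \xi)$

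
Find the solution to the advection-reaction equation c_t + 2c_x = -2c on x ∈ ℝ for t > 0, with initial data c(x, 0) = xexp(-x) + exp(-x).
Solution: Substitute c = exp(-x)u.
Then c_x = exp(-x)(u_x - u), c_t = exp(-x)u_t; substituting and dividing by exp(-x), the lower-order terms cancel: u_t + 2u_x = 0 (standard advection equation).
Data for u: u(x,0) = exp(x)c(x,0) = x + 1.
By characteristics (dx/dt = 2), u(x,t) = f(x - 2t) with f = u(·, 0).
So u(x,t) = -2t + x + 1, and c(x,t) = exp(-x)u(x,t).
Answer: c(x, t) = -2texp(-x) + xexp(-x) + exp(-x)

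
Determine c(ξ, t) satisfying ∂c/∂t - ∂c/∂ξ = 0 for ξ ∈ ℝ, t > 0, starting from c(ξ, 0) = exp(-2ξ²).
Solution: By characteristics (dξ/dt = -1), c(ξ,t) = f(ξ + t) with f = c(·, 0).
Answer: c(ξ, t) = exp(-2(t + ξ)²)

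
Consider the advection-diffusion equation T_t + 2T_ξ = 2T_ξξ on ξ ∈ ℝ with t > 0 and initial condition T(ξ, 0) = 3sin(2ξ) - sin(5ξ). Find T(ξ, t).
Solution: Change to a moving frame: let η = ξ - 2t, σ = t and write T(ξ,t) = u(η,σ).
By the chain rule T_t = u_σ - 2u_η, T_ξ = u_η, T_ξξ = u_ηη.
Then T_t + 2T_ξ = u_σ: the advection term cancels and the PDE becomes the heat equation u_σ = 2u_ηη on η ∈ ℝ.
Initial data: u(η,0) = T(η,0) = 3sin(2η) - sin(5η).
On η ∈ ℝ each mode satisfies (sin(nη))″ = -n² sin(nη), so exp(-2n²σ) sin(nη) solves the heat equation; by superposition u(η,σ) = Σ c_n exp(-2n²σ) sin(nη).
Reading off the coefficients: c_2=3, c_5=-1, so u(η,σ) = 3exp(-8σ)sin(2η) - exp(-50σ)sin(5η).
Substituting back η = ξ - 2t, σ = t: T(ξ,t) = u(ξ - 2t, t).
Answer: T(ξ, t) = -3exp(-8t)sin(4t - 2ξ) + exp(-50t)sin(10t - 5ξ)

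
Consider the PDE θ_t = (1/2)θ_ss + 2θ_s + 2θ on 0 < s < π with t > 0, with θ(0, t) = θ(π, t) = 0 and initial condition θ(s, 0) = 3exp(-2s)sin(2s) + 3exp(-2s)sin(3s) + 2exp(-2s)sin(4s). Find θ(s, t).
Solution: Substitute θ = exp(-2s)u.
Then θ_s = exp(-2s)(u_s - 2u), θ_ss = exp(-2s)(u_ss - 4u_s + 4u), θ_t = exp(-2s)u_t; substituting and dividing by exp(-2s), the lower-order terms cancel: u_t = (1/2)u_ss (standard heat equation).
Data for u: u(s,0) = exp(2s)θ(s,0) = 3sin(2s) + 3sin(3s) + 2sin(4s). The boundary conditions carry over: u(0,t) = u(π,t) = 0.
Separating variables: u = Σ c_n exp(-n²t/2) sin(ns). From u(s,0) = 3sin(2s) + 3sin(3s) + 2sin(4s): c_2=3, c_3=3, c_4=2.
So u(s,t) = 3exp(-2t)sin(2s) + 2exp(-8t)sin(4s) + 3exp(-9t/2)sin(3s), and θ(s,t) = exp(-2s)u(s,t).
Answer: θ(s, t) = 3exp(-2s)exp(-2t)sin(2s) + 2exp(-2s)exp(-8t)sin(4s) + 3exp(-2s)exp(-9t/2)sin(3s)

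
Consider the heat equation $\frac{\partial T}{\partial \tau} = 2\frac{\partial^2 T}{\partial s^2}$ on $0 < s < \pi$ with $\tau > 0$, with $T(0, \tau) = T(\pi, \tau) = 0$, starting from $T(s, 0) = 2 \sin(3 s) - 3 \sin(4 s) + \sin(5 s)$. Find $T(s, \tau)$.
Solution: Using separation of variables $T = X(s)G(\tau)$:
Eigenfunctions: $\sin(ns)$, $n = 1, 2, 3, \ldots$
General solution: $T(s, \tau) = \sum c_n \sin(ns) e^{-2n^2 \tau}$
Matching $T(s,0) = 2 \sin(3 s) - 3 \sin(4 s) + \sin(5 s)$ term by term: $c_3=2, c_4=-3, c_5=1$.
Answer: $T(s, \tau) = 2 e^{-18 \tau} \sin(3 s) - 3 e^{-32 \tau} \sin(4 s) + e^{-50 \tau} \sin(5 s)$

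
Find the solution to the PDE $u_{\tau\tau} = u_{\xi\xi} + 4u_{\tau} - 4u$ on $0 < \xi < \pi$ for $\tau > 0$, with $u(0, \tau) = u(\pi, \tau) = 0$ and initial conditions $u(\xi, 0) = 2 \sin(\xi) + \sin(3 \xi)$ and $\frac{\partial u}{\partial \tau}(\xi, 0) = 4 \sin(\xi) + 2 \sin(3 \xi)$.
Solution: Substitute $u = e^{2\tau}w$.
Then $u_{\tau} = e^{2\tau}(w_{\tau} + 2w)$, $u_{\tau\tau} = e^{2\tau}(w_{\tau\tau} + 4w_{\tau} + 4w)$, $u_{\xi\xi} = e^{2\tau}w_{\xi\xi}$; substituting and dividing by $e^{2\tau}$, the lower-order terms cancel: $w_{\tau\tau} = w_{\xi\xi}$ (standard wave equation).
Data for $w$: $w(\xi,0) = u(\xi,0) = 2 \sin(\xi) + \sin(3 \xi)$; $w_{\tau}(\xi,0) = u_{\tau}(\xi,0) - 2u(\xi,0) = 0$. The boundary conditions carry over: $w(0,\tau) = w(\pi,\tau) = 0$.
Separating variables: $w = \sum [A_n \cos(\omega_n \tau) + B_n \sin(\omega_n \tau)] \sin(n\xi)$, $\omega_n = n$. From ICs: $A_1=2, A_3=1$.
So $w(\xi,\tau) = 2 \sin(\xi) \cos(\tau) + \sin(3 \xi) \cos(3 \tau)$, and $u(\xi,\tau) = e^{2\tau}w(\xi,\tau)$.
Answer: $u(\xi, \tau) = 2 e^{2 \tau} \sin(\xi) \cos(\tau) + e^{2 \tau} \sin(3 \xi) \cos(3 \tau)$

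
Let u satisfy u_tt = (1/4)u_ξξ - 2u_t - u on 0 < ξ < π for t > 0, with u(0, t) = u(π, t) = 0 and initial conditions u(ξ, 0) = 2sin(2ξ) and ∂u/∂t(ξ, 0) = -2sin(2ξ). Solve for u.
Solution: Substitute u = exp(-t)w.
Then u_t = exp(-t)(w_t - w), u_tt = exp(-t)(w_tt - 2w_t + w), u_ξξ = exp(-t)w_ξξ; substituting and dividing by exp(-t), the lower-order terms cancel: w_tt = (1/4)w_ξξ (standard wave equation).
Data for w: w(ξ,0) = u(ξ,0) = 2sin(2ξ); w_t(ξ,0) = u_t(ξ,0) + u(ξ,0) = 0. The boundary conditions carry over: w(0,t) = w(π,t) = 0.
Separating variables: w = Σ [A_n cos(ω_n t) + B_n sin(ω_n t)] sin(nξ), ω_n = n/2. From ICs: A_2=2.
So w(ξ,t) = 2sin(2ξ)cos(t), and u(ξ,t) = exp(-t)w(ξ,t).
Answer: u(ξ, t) = 2exp(-t)sin(2ξ)cos(t)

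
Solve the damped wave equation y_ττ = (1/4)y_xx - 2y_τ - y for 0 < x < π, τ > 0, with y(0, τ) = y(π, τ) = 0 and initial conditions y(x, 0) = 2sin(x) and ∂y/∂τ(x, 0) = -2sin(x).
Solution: Substitute y = exp(-τ)u.
Then y_τ = exp(-τ)(u_τ - u), y_ττ = exp(-τ)(u_ττ - 2u_τ + u), y_xx = exp(-τ)u_xx; substituting and dividing by exp(-τ), the lower-order terms cancel: u_ττ = (1/4)u_xx (standard wave equation).
Data for u: u(x,0) = y(x,0) = 2sin(x); u_τ(x,0) = y_τ(x,0) + y(x,0) = 0. The boundary conditions carry over: u(0,τ) = u(π,τ) = 0.
Separating variables: u = Σ [A_n cos(ω_n τ) + B_n sin(ω_n τ)] sin(nx), ω_n = n/2. From ICs: A_1=2.
So u(x,τ) = 2sin(x)cos(τ/2), and y(x,τ) = exp(-τ)u(x,τ).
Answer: y(x, τ) = 2exp(-τ)sin(x)cos(τ/2)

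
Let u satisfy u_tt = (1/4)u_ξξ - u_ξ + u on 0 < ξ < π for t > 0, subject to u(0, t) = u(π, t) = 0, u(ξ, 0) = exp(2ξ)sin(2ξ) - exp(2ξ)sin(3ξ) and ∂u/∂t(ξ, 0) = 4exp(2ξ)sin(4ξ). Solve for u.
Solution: Substitute u = exp(2ξ)w, i.e. w = exp(-2ξ)u.
By the product rule, u_ξ = exp(2ξ)(w_ξ + 2w), u_ξξ = exp(2ξ)(w_ξξ + 4w_ξ + 4w), u_tt = exp(2ξ)w_tt.
Substituting into the PDE and dividing by exp(2ξ): w_tt = (1/4)(w_ξξ + 4w_ξ + 4w) - (w_ξ + 2w) + w.
The lower-order terms cancel, leaving the standard wave equation w_tt = (1/4)w_ξξ.
Initial data for w: w(ξ,0) = exp(-2ξ)u(ξ,0) = sin(2ξ) - sin(3ξ); w_t(ξ,0) = exp(-2ξ)u_t(ξ,0) = 4sin(4ξ). The boundary conditions carry over: w(0,t) = w(π,t) = 0.
Solve for w:
  Using separation of variables w = X(ξ)T(t):
  Eigenfunctions: sin(nξ), n = 1, 2, 3, ...
  General solution: w(ξ, t) = Σ [A_n cos(n t/2) + B_n sin(n t/2)] sin(nξ)
  From w(ξ,0) = sin(2ξ) - sin(3ξ): A_2=1, A_3=-1. From w_t(ξ,0) = 4sin(4ξ), using w_t(ξ,0) = Σ ω_n B_n sin(nξ) with ω_n = n/2: B_4 = 4/2 = 2.
Hence w(ξ,t) = 2sin(2t)sin(4ξ) + sin(2ξ)cos(t) - sin(3ξ)cos(3t/2).
Transform back: u(ξ,t) = exp(2ξ)w(ξ,t).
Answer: u(ξ, t) = 2exp(2ξ)sin(2t)sin(4ξ) + exp(2ξ)sin(2ξ)cos(t) - exp(2ξ)sin(3ξ)cos(3t/2)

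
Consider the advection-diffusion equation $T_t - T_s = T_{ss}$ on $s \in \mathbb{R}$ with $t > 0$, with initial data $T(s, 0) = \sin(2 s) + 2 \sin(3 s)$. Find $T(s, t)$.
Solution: Change to a moving frame: let $\eta = s + t$, $\sigma = t$ and write $T(s,t) = u(\eta,\sigma)$.
By the chain rule $T_t = u_{\sigma} + u_{\eta}$, $T_s = u_{\eta}$, $T_{ss} = u_{\eta\eta}$.
Then $T_t - T_s = u_{\sigma}$: the advection term cancels and the PDE becomes the heat equation $u_{\sigma} = u_{\eta\eta}$ on $\eta \in \mathbb{R}$.
Initial data: $u(\eta,0) = T(\eta,0) = \sin(2 \eta) + 2 \sin(3 \eta)$.
On $\eta \in \mathbb{R}$ each mode satisfies $(\sin(n\eta))'' = -n^2 \sin(n\eta)$, so $e^{-n^2\sigma} \sin(n\eta)$ solves the heat equation; by superposition $u(\eta,\sigma) = \sum c_n e^{-n^2\sigma} \sin(n\eta)$.
Reading off the coefficients: $c_2=1, c_3=2$, so $u(\eta,\sigma) = e^{-4 \sigma} \sin(2 \eta) + 2 e^{-9 \sigma} \sin(3 \eta)$.
Substituting back $\eta = s + t$, $\sigma = t$: $T(s,t) = u(s + t, t)$.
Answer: $T(s, t) = e^{-4 t} \sin(2 s + 2 t) + 2 e^{-9 t} \sin(3 s + 3 t)$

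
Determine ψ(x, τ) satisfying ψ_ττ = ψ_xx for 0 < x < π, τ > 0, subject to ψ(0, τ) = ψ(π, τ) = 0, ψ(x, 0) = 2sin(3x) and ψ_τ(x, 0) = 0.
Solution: Using separation of variables ψ = X(x)T(τ):
Eigenfunctions: sin(nx), n = 1, 2, 3, ...
General solution: ψ(x, τ) = Σ [A_n cos(n τ) + B_n sin(n τ)] sin(nx)
From ψ(x,0) = 2sin(3x): A_3=2. From ψ_τ(x,0) = 0: all B_n = 0.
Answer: ψ(x, τ) = 2sin(3x)cos(3τ)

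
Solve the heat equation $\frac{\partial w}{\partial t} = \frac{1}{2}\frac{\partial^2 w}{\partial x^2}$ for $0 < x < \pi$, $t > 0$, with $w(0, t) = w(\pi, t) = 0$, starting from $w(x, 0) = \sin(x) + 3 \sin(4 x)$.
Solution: Separating variables: $w = \sum c_n e^{-n^2t/2} \sin(nx)$. From $w(x,0) = \sin(x) + 3 \sin(4 x)$: $c_1=1, c_4=3$.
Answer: $w(x, t) = 3 e^{-8 t} \sin(4 x) + e^{-t/2} \sin(x)$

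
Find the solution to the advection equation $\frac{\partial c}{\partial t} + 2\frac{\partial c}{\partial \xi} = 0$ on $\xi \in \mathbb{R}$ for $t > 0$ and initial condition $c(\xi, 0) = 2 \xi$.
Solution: By method of characteristics (waves move right with speed 2):
Along characteristics $\xi - 2t =$ const, $c$ is constant, so $c(\xi,t) = f(\xi - 2t)$ with $f = c( \cdot , 0)$.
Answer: $c(\xi, t) = 2 \xi - 4 t$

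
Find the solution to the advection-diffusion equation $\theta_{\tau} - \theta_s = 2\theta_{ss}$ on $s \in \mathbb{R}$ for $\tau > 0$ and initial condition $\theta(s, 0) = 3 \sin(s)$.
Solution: Change to a moving frame: let $\eta = s + \tau$, $\sigma = \tau$ and write $\theta(s,\tau) = u(\eta,\sigma)$.
By the chain rule $\theta_{\tau} = u_{\sigma} + u_{\eta}$, $\theta_s = u_{\eta}$, $\theta_{ss} = u_{\eta\eta}$.
Then $\theta_{\tau} - \theta_s = u_{\sigma}$: the advection term cancels and the PDE becomes the heat equation $u_{\sigma} = 2u_{\eta\eta}$ on $\eta \in \mathbb{R}$.
Initial data: $u(\eta,0) = \theta(\eta,0) = 3 \sin(\eta)$.
On $\eta \in \mathbb{R}$ each mode satisfies $(\sin(n\eta))'' = -n^2 \sin(n\eta)$, so $e^{-2n^2\sigma} \sin(n\eta)$ solves the heat equation; by superposition $u(\eta,\sigma) = \sum c_n e^{-2n^2\sigma} \sin(n\eta)$.
Reading off the coefficients: $c_1=3$, so $u(\eta,\sigma) = 3 e^{-2 \sigma} \sin(\eta)$.
Substituting back $\eta = s + \tau$, $\sigma = \tau$: $\theta(s,\tau) = u(s + \tau, \tau)$.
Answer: $\theta(s, \tau) = 3 e^{-2 \tau} \sin(\tau + s)$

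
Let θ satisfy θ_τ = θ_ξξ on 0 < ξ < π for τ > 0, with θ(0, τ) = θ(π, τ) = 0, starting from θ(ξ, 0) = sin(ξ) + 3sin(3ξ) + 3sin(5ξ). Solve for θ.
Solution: Separating variables: θ = Σ c_n exp(-n²τ) sin(nξ). From θ(ξ,0) = sin(ξ) + 3sin(3ξ) + 3sin(5ξ): c_1=1, c_3=3, c_5=3.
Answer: θ(ξ, τ) = exp(-τ)sin(ξ) + 3exp(-9τ)sin(3ξ) + 3exp(-25τ)sin(5ξ)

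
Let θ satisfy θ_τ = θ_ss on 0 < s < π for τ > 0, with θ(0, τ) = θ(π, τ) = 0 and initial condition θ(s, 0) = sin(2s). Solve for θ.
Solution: Using separation of variables θ = X(s)G(τ):
Eigenfunctions: sin(ns), n = 1, 2, 3, ...
General solution: θ(s, τ) = Σ c_n sin(ns) exp(-n² τ)
Matching θ(s,0) = sin(2s) term by term: c_2=1.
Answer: θ(s, τ) = exp(-4τ)sin(2s)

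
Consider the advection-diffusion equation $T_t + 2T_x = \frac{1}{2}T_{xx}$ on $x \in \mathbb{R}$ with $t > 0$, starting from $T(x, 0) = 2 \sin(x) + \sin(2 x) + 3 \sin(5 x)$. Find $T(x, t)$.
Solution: Change to a moving frame: let $\eta = x - 2t$, $\sigma = t$ and write $T(x,t) = u(\eta,\sigma)$.
By the chain rule $T_t = u_{\sigma} - 2u_{\eta}$, $T_x = u_{\eta}$, $T_{xx} = u_{\eta\eta}$.
Then $T_t + 2T_x = u_{\sigma}$: the advection term cancels and the PDE becomes the heat equation $u_{\sigma} = \frac{1}{2}u_{\eta\eta}$ on $\eta \in \mathbb{R}$.
Initial data: $u(\eta,0) = T(\eta,0) = 2 \sin(\eta) + \sin(2 \eta) + 3 \sin(5 \eta)$.
On $\eta \in \mathbb{R}$ each mode satisfies $(\sin(n\eta))'' = -n^2 \sin(n\eta)$, so $e^{-n^2\sigma/2} \sin(n\eta)$ solves the heat equation; by superposition $u(\eta,\sigma) = \sum c_n e^{-n^2\sigma/2} \sin(n\eta)$.
Reading off the coefficients: $c_1=2, c_2=1, c_5=3$, so $u(\eta,\sigma) = e^{-2 \sigma} \sin(2 \eta) + 2 e^{-\sigma/2} \sin(\eta) + 3 e^{-25 \sigma/2} \sin(5 \eta)$.
Substituting back $\eta = x - 2t$, $\sigma = t$: $T(x,t) = u(x - 2t, t)$.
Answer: $T(x, t) = - e^{-2 t} \sin(4 t - 2 x) - 2 e^{-t/2} \sin(2 t - x) - 3 e^{-25 t/2} \sin(10 t - 5 x)$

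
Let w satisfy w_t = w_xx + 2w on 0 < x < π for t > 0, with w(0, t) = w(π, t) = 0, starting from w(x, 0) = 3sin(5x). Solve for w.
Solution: Substitute w = exp(2t)u, i.e. u = exp(-2t)w.
By the product rule, w_t = exp(2t)(u_t + 2u), w_xx = exp(2t)u_xx.
Substituting into the PDE and dividing by exp(2t): u_t + 2u = u_xx + 2u.
The lower-order terms cancel, leaving the standard heat equation u_t = u_xx.
Initial data for u: u(x,0) = w(x,0) = 3sin(5x). The boundary conditions carry over: u(0,t) = u(π,t) = 0.
Solve for u:
  Using separation of variables u = X(x)T(t):
  Eigenfunctions: sin(nx), n = 1, 2, 3, ...
  General solution: u(x, t) = Σ c_n sin(nx) exp(-n² t)
  Matching u(x,0) = 3sin(5x) term by term: c_5=3.
Hence u(x,t) = 3exp(-25t)sin(5x).
Transform back: w(x,t) = exp(2t)u(x,t).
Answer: w(x, t) = 3exp(-23t)sin(5x)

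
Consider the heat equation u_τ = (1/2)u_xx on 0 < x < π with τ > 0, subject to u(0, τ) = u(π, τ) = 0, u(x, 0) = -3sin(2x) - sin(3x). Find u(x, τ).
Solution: Using separation of variables u = X(x)T(τ):
Eigenfunctions: sin(nx), n = 1, 2, 3, ...
General solution: u(x, τ) = Σ c_n sin(nx) exp(-n² τ/2)
Matching u(x,0) = -3sin(2x) - sin(3x) term by term: c_2=-3, c_3=-1.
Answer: u(x, τ) = -3exp(-2τ)sin(2x) - exp(-9τ/2)sin(3x)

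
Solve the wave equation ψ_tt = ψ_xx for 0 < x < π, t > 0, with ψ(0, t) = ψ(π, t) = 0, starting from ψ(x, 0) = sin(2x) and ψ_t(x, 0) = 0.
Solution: Separating variables: ψ = Σ [A_n cos(ω_n t) + B_n sin(ω_n t)] sin(nx), ω_n = n. From ICs: A_2=1.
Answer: ψ(x, t) = sin(2x)cos(2t)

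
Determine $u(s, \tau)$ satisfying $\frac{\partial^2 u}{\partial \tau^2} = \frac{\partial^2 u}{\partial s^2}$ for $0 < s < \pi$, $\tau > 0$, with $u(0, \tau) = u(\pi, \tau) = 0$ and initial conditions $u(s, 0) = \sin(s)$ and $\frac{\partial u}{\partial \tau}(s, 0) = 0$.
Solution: Separating variables: $u = \sum [A_n \cos(\omega_n \tau) + B_n \sin(\omega_n \tau)] \sin(ns)$, $\omega_n = n$. From ICs: $A_1=1$.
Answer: $u(s, \tau) = \sin(s) \cos(\tau)$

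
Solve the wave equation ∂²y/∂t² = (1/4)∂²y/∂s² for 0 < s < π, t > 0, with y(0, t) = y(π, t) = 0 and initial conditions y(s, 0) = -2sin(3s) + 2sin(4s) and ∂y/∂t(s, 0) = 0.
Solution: Using separation of variables y = X(s)T(t):
Eigenfunctions: sin(ns), n = 1, 2, 3, ...
General solution: y(s, t) = Σ [A_n cos(n t/2) + B_n sin(n t/2)] sin(ns)
From y(s,0) = -2sin(3s) + 2sin(4s): A_3=-2, A_4=2. From y_t(s,0) = 0: all B_n = 0.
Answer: y(s, t) = -2sin(3s)cos(3t/2) + 2sin(4s)cos(2t)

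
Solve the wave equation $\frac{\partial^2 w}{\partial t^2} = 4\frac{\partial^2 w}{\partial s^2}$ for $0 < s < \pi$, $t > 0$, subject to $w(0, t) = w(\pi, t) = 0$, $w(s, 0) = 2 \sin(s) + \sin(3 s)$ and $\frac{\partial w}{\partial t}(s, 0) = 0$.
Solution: Using separation of variables $w = X(s)T(t)$:
Eigenfunctions: $\sin(ns)$, $n = 1, 2, 3, \ldots$
General solution: $w(s, t) = \sum [A_n \cos(2n t) + B_n \sin(2n t)] \sin(ns)$
From $w(s,0) = 2 \sin(s) + \sin(3 s)$: $A_1=2, A_3=1$. From $w_t(s,0) = 0$: all $B_n = 0$.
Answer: $w(s, t) = 2 \sin(s) \cos(2 t) + \sin(3 s) \cos(6 t)$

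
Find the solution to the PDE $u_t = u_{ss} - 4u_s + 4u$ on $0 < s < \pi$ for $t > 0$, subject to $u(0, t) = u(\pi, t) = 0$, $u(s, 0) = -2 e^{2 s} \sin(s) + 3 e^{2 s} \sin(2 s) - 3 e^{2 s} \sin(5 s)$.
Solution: Substitute $u = e^{2s}w$, i.e. $w = e^{-2s}u$.
By the product rule, $u_s = e^{2s}(w_s + 2w)$, $u_{ss} = e^{2s}(w_{ss} + 4w_s + 4w)$, $u_t = e^{2s}w_t$.
Substituting into the PDE and dividing by $e^{2s}$: $w_t = (w_{ss} + 4w_s + 4w) - 4(w_s + 2w) + 4w$.
The lower-order terms cancel, leaving the standard heat equation $w_t = w_{ss}$.
Initial data for $w$: $w(s,0) = e^{-2s}u(s,0) = -2 \sin(s) + 3 \sin(2 s) - 3 \sin(5 s)$. The boundary conditions carry over: $w(0,t) = w(\pi,t) = 0$.
Solve for $w$:
  Using separation of variables $w = X(s)T(t)$:
  Eigenfunctions: $\sin(ns)$, $n = 1, 2, 3, \ldots$
  General solution: $w(s, t) = \sum c_n \sin(ns) e^{-n^2 t}$
  Matching $w(s,0) = -2 \sin(s) + 3 \sin(2 s) - 3 \sin(5 s)$ term by term: $c_1=-2, c_2=3, c_5=-3$.
Hence $w(s,t) = -2 e^{-t} \sin(s) + 3 e^{-4 t} \sin(2 s) - 3 e^{-25 t} \sin(5 s)$.
Transform back: $u(s,t) = e^{2s}w(s,t)$.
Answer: $u(s, t) = -2 e^{2 s} e^{-t} \sin(s) + 3 e^{2 s} e^{-4 t} \sin(2 s) - 3 e^{2 s} e^{-25 t} \sin(5 s)$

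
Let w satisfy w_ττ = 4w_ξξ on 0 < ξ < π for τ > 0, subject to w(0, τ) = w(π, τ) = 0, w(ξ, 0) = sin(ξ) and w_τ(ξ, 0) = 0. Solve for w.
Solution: Using separation of variables w = X(ξ)T(τ):
Eigenfunctions: sin(nξ), n = 1, 2, 3, ...
General solution: w(ξ, τ) = Σ [A_n cos(2n τ) + B_n sin(2n τ)] sin(nξ)
From w(ξ,0) = sin(ξ): A_1=1. From w_τ(ξ,0) = 0: all B_n = 0.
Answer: w(ξ, τ) = sin(ξ)cos(2τ)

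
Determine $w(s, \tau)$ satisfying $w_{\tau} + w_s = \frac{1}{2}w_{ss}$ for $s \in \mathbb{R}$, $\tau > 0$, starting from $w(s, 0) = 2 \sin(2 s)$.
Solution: Change to a moving frame: let $\eta = s - \tau$, $\sigma = \tau$ and write $w(s,\tau) = u(\eta,\sigma)$.
By the chain rule $w_{\tau} = u_{\sigma} - u_{\eta}$, $w_s = u_{\eta}$, $w_{ss} = u_{\eta\eta}$.
Then $w_{\tau} + w_s = u_{\sigma}$: the advection term cancels and the PDE becomes the heat equation $u_{\sigma} = \frac{1}{2}u_{\eta\eta}$ on $\eta \in \mathbb{R}$.
Initial data: $u(\eta,0) = w(\eta,0) = 2 \sin(2 \eta)$.
On $\eta \in \mathbb{R}$ each mode satisfies $(\sin(n\eta))'' = -n^2 \sin(n\eta)$, so $e^{-n^2\sigma/2} \sin(n\eta)$ solves the heat equation; by superposition $u(\eta,\sigma) = \sum c_n e^{-n^2\sigma/2} \sin(n\eta)$.
Reading off the coefficients: $c_2=2$, so $u(\eta,\sigma) = 2 e^{-2 \sigma} \sin(2 \eta)$.
Substituting back $\eta = s - \tau$, $\sigma = \tau$: $w(s,\tau) = u(s - \tau, \tau)$.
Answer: $w(s, \tau) = -2 e^{-2 \tau} \sin(2 \tau - 2 s)$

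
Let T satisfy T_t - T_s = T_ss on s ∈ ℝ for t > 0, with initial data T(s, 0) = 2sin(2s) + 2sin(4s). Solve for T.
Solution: Moving frame: η = s + t, σ = t, T = u(η,σ), so T_t = u_σ + u_η and T_ss = u_ηη.
Hence T_t - T_s = u_σ and the PDE becomes the heat equation u_σ = u_ηη on η ∈ ℝ.
Initial data: u(η,0) = T(η,0) = 2sin(2η) + 2sin(4η). Each mode sin(nη) decays as exp(-n²σ) on ℝ, so u(η,σ) = Σ c_n exp(-n²σ) sin(nη) with c_2=2, c_4=2: u(η,σ) = 2exp(-4σ)sin(2η) + 2exp(-16σ)sin(4η).
Substituting back: T(s,t) = u(s + t, t).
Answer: T(s, t) = 2exp(-4t)sin(2s + 2t) + 2exp(-16t)sin(4s + 4t)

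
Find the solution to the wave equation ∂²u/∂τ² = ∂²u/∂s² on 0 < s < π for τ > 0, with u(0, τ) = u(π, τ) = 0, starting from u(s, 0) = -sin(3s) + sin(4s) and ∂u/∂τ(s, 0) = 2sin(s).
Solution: Separating variables: u = Σ [A_n cos(ω_n τ) + B_n sin(ω_n τ)] sin(ns), ω_n = n. From ICs (B_n = velocity coefficient / ω_n): A_3=-1, A_4=1, B_1=2.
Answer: u(s, τ) = 2sin(s)sin(τ) - sin(3s)cos(3τ) + sin(4s)cos(4τ)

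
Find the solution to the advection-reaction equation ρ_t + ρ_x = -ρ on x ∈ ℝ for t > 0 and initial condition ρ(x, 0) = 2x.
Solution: Substitute ρ = exp(-t)u, i.e. u = exp(t)ρ.
By the product rule, ρ_t = exp(-t)(u_t - u), ρ_x = exp(-t)u_x.
Substituting into the PDE and dividing by exp(-t): u_t - u + u_x = -u.
The lower-order terms cancel, leaving the standard advection equation u_t + u_x = 0.
Initial data for u: u(x,0) = ρ(x,0) = 2x.
Solve for u:
  By method of characteristics (waves move right with speed 1):
  Along characteristics x - t = const, u is constant, so u(x,t) = f(x - t) with f = u(·, 0).
Hence u(x,t) = -2t + 2x.
Transform back: ρ(x,t) = exp(-t)u(x,t).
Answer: ρ(x, t) = -2texp(-t) + 2xexp(-t)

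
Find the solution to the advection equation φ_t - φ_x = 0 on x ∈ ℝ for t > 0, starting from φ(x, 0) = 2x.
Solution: By method of characteristics (waves move left with speed 1):
Along characteristics x + t = const, φ is constant, so φ(x,t) = f(x + t) with f = φ(·, 0).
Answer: φ(x, t) = 2t + 2x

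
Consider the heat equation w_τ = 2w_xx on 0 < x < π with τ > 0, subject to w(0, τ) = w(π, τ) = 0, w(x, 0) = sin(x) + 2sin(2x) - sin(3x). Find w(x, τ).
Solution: Separating variables: w = Σ c_n exp(-2n²τ) sin(nx). From w(x,0) = sin(x) + 2sin(2x) - sin(3x): c_1=1, c_2=2, c_3=-1.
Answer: w(x, τ) = exp(-2τ)sin(x) + 2exp(-8τ)sin(2x) - exp(-18τ)sin(3x)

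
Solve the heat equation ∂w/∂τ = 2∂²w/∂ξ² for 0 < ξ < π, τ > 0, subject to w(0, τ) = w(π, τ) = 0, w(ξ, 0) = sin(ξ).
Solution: Separating variables: w = Σ c_n exp(-2n²τ) sin(nξ). From w(ξ,0) = sin(ξ): c_1=1.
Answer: w(ξ, τ) = exp(-2τ)sin(ξ)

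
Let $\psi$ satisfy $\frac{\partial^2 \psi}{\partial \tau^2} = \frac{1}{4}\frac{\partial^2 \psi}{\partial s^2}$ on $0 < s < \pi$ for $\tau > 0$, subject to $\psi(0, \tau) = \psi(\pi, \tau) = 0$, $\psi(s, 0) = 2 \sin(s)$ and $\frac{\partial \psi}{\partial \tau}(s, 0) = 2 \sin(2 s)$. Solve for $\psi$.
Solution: Using separation of variables $\psi = X(s)T(\tau)$:
Eigenfunctions: $\sin(ns)$, $n = 1, 2, 3, \ldots$
General solution: $\psi(s, \tau) = \sum [A_n \cos(n \tau/2) + B_n \sin(n \tau/2)] \sin(ns)$
From $\psi(s,0) = 2 \sin(s)$: $A_1=2$. From $\psi_{\tau}(s,0) = 2 \sin(2 s)$, using $\psi_{\tau}(s,0) = \sum \omega_n B_n \sin(ns)$ with $\omega_n = n/2$: $B_2 = 2/1 = 2$.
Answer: $\psi(s, \tau) = 2 \sin(\tau) \sin(2 s) + 2 \sin(s) \cos(\tau/2)$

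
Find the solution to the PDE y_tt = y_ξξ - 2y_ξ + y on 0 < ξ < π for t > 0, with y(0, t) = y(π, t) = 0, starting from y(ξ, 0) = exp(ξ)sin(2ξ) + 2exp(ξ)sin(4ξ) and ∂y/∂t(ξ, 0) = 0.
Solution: Substitute y = exp(ξ)u.
Then y_ξ = exp(ξ)(u_ξ + u), y_ξξ = exp(ξ)(u_ξξ + 2u_ξ + u), y_tt = exp(ξ)u_tt; substituting and dividing by exp(ξ), the lower-order terms cancel: u_tt = u_ξξ (standard wave equation).
Data for u: u(ξ,0) = exp(-ξ)y(ξ,0) = sin(2ξ) + 2sin(4ξ); u_t(ξ,0) = exp(-ξ)y_t(ξ,0) = 0. The boundary conditions carry over: u(0,t) = u(π,t) = 0.
Separating variables: u = Σ [A_n cos(ω_n t) + B_n sin(ω_n t)] sin(nξ), ω_n = n. From ICs: A_2=1, A_4=2.
So u(ξ,t) = sin(2ξ)cos(2t) + 2sin(4ξ)cos(4t), and y(ξ,t) = exp(ξ)u(ξ,t).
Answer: y(ξ, t) = exp(ξ)sin(2ξ)cos(2t) + 2exp(ξ)sin(4ξ)cos(4t)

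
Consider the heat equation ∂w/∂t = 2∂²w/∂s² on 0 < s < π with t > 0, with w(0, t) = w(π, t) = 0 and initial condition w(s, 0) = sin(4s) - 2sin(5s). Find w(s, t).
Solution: Separating variables: w = Σ c_n exp(-2n²t) sin(ns). From w(s,0) = sin(4s) - 2sin(5s): c_4=1, c_5=-2.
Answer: w(s, t) = exp(-32t)sin(4s) - 2exp(-50t)sin(5s)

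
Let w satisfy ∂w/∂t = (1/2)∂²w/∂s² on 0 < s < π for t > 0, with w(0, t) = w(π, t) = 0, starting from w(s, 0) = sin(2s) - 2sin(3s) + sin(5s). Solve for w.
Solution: Separating variables: w = Σ c_n exp(-n²t/2) sin(ns). From w(s,0) = sin(2s) - 2sin(3s) + sin(5s): c_2=1, c_3=-2, c_5=1.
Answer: w(s, t) = exp(-2t)sin(2s) - 2exp(-9t/2)sin(3s) + exp(-25t/2)sin(5s)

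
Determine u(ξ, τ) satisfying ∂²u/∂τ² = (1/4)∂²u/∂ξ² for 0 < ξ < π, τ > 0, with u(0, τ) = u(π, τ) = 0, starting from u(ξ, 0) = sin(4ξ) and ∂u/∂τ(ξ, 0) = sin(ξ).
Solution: Using separation of variables u = X(ξ)T(τ):
Eigenfunctions: sin(nξ), n = 1, 2, 3, ...
General solution: u(ξ, τ) = Σ [A_n cos(n τ/2) + B_n sin(n τ/2)] sin(nξ)
From u(ξ,0) = sin(4ξ): A_4=1. From u_τ(ξ,0) = sin(ξ), using u_τ(ξ,0) = Σ ω_n B_n sin(nξ) with ω_n = n/2: B_1 = 1/(1/2) = 2.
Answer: u(ξ, τ) = 2sin(ξ)sin(τ/2) + sin(4ξ)cos(2τ)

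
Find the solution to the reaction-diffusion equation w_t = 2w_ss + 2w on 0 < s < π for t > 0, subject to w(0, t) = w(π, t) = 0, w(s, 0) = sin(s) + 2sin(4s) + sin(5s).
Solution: Substitute w = exp(2t)u, i.e. u = exp(-2t)w.
By the product rule, w_t = exp(2t)(u_t + 2u), w_ss = exp(2t)u_ss.
Substituting into the PDE and dividing by exp(2t): u_t + 2u = 2u_ss + 2u.
The lower-order terms cancel, leaving the standard heat equation u_t = 2u_ss.
Initial data for u: u(s,0) = w(s,0) = sin(s) + 2sin(4s) + sin(5s). The boundary conditions carry over: u(0,t) = u(π,t) = 0.
Solve for u:
  Using separation of variables u = X(s)T(t):
  Eigenfunctions: sin(ns), n = 1, 2, 3, ...
  General solution: u(s, t) = Σ c_n sin(ns) exp(-2n² t)
  Matching u(s,0) = sin(s) + 2sin(4s) + sin(5s) term by term: c_1=1, c_4=2, c_5=1.
Hence u(s,t) = exp(-2t)sin(s) + 2exp(-32t)sin(4s) + exp(-50t)sin(5s).
Transform back: w(s,t) = exp(2t)u(s,t).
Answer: w(s, t) = sin(s) + 2exp(-30t)sin(4s) + exp(-48t)sin(5s)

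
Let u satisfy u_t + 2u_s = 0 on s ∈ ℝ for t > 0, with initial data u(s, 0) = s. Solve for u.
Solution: By characteristics (ds/dt = 2), u(s,t) = f(s - 2t) with f = u(·, 0).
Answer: u(s, t) = s - 2t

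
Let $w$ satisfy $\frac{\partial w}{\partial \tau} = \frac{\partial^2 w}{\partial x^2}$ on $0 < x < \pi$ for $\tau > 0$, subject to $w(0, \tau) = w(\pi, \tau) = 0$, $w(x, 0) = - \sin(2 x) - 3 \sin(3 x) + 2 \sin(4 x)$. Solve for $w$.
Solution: Using separation of variables $w = X(x)T(\tau)$:
Eigenfunctions: $\sin(nx)$, $n = 1, 2, 3, \ldots$
General solution: $w(x, \tau) = \sum c_n \sin(nx) e^{-n^2 \tau}$
Matching $w(x,0) = - \sin(2 x) - 3 \sin(3 x) + 2 \sin(4 x)$ term by term: $c_2=-1, c_3=-3, c_4=2$.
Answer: $w(x, \tau) = - e^{-4 \tau} \sin(2 x) - 3 e^{-9 \tau} \sin(3 x) + 2 e^{-16 \tau} \sin(4 x)$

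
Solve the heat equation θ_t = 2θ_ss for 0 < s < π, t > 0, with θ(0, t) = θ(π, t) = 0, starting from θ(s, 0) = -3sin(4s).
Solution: Separating variables: θ = Σ c_n exp(-2n²t) sin(ns). From θ(s,0) = -3sin(4s): c_4=-3.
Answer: θ(s, t) = -3exp(-32t)sin(4s)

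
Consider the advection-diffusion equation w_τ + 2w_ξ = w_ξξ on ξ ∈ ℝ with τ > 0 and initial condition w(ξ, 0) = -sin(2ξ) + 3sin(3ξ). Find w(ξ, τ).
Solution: Change to a moving frame: let η = ξ - 2τ, σ = τ and write w(ξ,τ) = u(η,σ).
By the chain rule w_τ = u_σ - 2u_η, w_ξ = u_η, w_ξξ = u_ηη.
Then w_τ + 2w_ξ = u_σ: the advection term cancels and the PDE becomes the heat equation u_σ = u_ηη on η ∈ ℝ.
Initial data: u(η,0) = w(η,0) = -sin(2η) + 3sin(3η).
On η ∈ ℝ each mode satisfies (sin(nη))″ = -n² sin(nη), so exp(-n²σ) sin(nη) solves the heat equation; by superposition u(η,σ) = Σ c_n exp(-n²σ) sin(nη).
Reading off the coefficients: c_2=-1, c_3=3, so u(η,σ) = -exp(-4σ)sin(2η) + 3exp(-9σ)sin(3η).
Substituting back η = ξ - 2τ, σ = τ: w(ξ,τ) = u(ξ - 2τ, τ).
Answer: w(ξ, τ) = -exp(-4τ)sin(2ξ - 4τ) + 3exp(-9τ)sin(3ξ - 6τ)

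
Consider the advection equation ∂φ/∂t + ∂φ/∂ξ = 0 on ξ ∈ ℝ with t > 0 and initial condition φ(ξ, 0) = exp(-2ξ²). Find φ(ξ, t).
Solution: By characteristics (dξ/dt = 1), φ(ξ,t) = f(ξ - t) with f = φ(·, 0).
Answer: φ(ξ, t) = exp(-2(-t + ξ)²)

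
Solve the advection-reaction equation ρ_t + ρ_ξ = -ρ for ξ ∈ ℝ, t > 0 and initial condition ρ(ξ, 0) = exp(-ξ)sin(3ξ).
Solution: Substitute ρ = exp(-ξ)u, i.e. u = exp(ξ)ρ.
By the product rule, ρ_ξ = exp(-ξ)(u_ξ - u), ρ_t = exp(-ξ)u_t.
Substituting into the PDE and dividing by exp(-ξ): u_t + (u_ξ - u) = -u.
The lower-order terms cancel, leaving the standard advection equation u_t + u_ξ = 0.
Initial data for u: u(ξ,0) = exp(ξ)ρ(ξ,0) = sin(3ξ).
Solve for u:
  By method of characteristics (waves move right with speed 1):
  Along characteristics ξ - t = const, u is constant, so u(ξ,t) = f(ξ - t) with f = u(·, 0).
Hence u(ξ,t) = -sin(3t - 3ξ).
Transform back: ρ(ξ,t) = exp(-ξ)u(ξ,t).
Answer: ρ(ξ, t) = -exp(-ξ)sin(3t - 3ξ)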